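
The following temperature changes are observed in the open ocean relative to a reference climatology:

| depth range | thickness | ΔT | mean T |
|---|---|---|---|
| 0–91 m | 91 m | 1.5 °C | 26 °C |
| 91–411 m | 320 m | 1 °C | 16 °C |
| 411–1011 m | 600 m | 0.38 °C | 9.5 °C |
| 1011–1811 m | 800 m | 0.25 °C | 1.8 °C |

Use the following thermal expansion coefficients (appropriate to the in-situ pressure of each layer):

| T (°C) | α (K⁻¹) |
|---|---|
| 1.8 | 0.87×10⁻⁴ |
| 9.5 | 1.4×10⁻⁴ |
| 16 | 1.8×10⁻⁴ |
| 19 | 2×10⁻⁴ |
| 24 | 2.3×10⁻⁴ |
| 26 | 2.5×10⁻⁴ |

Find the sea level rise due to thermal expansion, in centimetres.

Layer 1 at 26 °C → α = 2.5×10⁻⁴ K⁻¹
Layer 2 at 16 °C → α = 1.8×10⁻⁴ K⁻¹
Layer 3 at 9.5 °C → α = 1.4×10⁻⁴ K⁻¹
Layer 4 at 1.8 °C → α = 0.87×10⁻⁴ K⁻¹
0–91 m: 1.5 × 2.5×10⁻⁴ × 91 = 0.034125 m
Layer 2: 320 × 1 × 1.8×10⁻⁴ = 0.05760 m
0.38 × 600 × 1.4×10⁻⁴ = 0.03192 m
0.87×10⁻⁴ × 800 × 0.25 = 0.01740 m
Δh = 0.034125 + 0.05760 + 0.03192 + 0.01740 = 0.141045 m ≈ 14 cm

about 14 cm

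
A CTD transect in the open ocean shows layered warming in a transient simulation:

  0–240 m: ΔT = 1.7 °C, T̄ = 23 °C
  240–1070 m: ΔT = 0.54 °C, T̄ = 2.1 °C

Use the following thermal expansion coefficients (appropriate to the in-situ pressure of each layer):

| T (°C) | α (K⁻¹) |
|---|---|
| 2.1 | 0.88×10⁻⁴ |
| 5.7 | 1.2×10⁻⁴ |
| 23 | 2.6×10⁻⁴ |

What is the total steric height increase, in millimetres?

Layer 1 at 23 °C → α = 2.6×10⁻⁴ K⁻¹
Layer 2 at 2.1 °C → α = 0.88×10⁻⁴ K⁻¹
240 × 2.6×10⁻⁴ × 1.7 = 0.10608 m
830 × 0.88×10⁻⁴ × 0.54 = 0.0394416 m
Δh = 0.10608 + 0.0394416 = 0.1455216 m

146 mm of thermosteric rise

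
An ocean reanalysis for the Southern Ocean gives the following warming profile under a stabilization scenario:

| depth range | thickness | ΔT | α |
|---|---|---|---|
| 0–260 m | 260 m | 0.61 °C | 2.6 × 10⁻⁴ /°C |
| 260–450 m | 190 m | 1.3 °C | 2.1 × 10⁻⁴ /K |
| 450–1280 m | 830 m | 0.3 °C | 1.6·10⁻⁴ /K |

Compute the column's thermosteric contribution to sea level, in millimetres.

about 133 mm

260 × 2.6×10⁻⁴ × 0.61 = 0.041236 m
190 × 1.3 × 2.1×10⁻⁴ = 0.05187 m
Layer 3: 830 × 1.6×10⁻⁴ × 0.3 = 0.03984 m
Δh = 0.041236 + 0.05187 + 0.03984 = 0.132946 m ≈ 133 mm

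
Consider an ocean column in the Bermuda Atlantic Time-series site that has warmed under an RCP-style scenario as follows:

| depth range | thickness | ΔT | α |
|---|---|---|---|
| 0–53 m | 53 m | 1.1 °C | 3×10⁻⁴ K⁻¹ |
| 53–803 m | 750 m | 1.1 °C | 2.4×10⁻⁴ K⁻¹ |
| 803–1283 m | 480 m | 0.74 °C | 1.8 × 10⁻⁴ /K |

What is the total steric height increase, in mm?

Layer 1: 1.1 × 53 × 3×10⁻⁴ = 0.01749 m
Layer 2: 2.4×10⁻⁴ × 1.1 × 750 = 0.19800 m
480 × 1.8×10⁻⁴ × 0.74 = 0.063936 m
Δh = 0.01749 + 0.19800 + 0.063936 = 0.279426 m ≈ 279 mm

Δh = 279 mm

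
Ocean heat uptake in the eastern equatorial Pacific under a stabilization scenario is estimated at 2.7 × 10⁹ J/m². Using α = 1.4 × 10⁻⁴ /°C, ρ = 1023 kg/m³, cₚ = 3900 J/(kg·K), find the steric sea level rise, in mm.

Δh = αQ/(ρcₚ) = 1.4×10⁻⁴ × 2.7×10⁹ / (1023 × 3900) ≈ 0.094744 m

95 mm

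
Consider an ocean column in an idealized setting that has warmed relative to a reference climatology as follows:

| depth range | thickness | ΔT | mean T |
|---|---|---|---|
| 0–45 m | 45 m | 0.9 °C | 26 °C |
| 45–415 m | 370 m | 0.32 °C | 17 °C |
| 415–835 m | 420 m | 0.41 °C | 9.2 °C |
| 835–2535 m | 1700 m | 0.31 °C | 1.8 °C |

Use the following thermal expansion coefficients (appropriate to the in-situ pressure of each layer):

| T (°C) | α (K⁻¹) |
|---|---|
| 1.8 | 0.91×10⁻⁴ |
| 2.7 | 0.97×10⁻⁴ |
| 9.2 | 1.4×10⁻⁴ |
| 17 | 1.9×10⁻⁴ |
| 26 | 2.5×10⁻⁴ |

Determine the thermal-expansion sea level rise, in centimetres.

Δh ≈ 10.5 cm

Layer 1 at 26 °C → α = 2.5×10⁻⁴ K⁻¹
Layer 2 at 17 °C → α = 1.9×10⁻⁴ K⁻¹
Layer 3 at 9.2 °C → α = 1.4×10⁻⁴ K⁻¹
Layer 4 at 1.8 °C → α = 0.91×10⁻⁴ K⁻¹
0–45 m: 2.5×10⁻⁴ × 45 × 0.9 = 0.010125 m
0.32 × 1.9×10⁻⁴ × 370 = 0.022496 m
415–835 m: 0.41 × 1.4×10⁻⁴ × 420 = 0.024108 m
Layer 4: 0.31 × 0.91×10⁻⁴ × 1700 = 0.047957 m
Δh = 0.010125 + 0.022496 + 0.024108 + 0.047957 = 0.104686 m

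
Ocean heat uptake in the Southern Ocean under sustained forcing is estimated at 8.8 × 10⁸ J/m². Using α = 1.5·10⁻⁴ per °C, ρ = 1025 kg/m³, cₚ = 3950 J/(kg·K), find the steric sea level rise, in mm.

about 32.6 mm

Δh = αQ/(ρcₚ) = 1.5×10⁻⁴ × 8.8×10⁸ / (1025 × 3950) ≈ 0.032603 m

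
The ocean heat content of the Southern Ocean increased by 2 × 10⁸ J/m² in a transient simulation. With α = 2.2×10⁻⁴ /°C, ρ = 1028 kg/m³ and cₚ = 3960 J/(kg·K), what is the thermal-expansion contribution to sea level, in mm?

about 10.8 mm

Δh = αQ/(ρcₚ) = 2.2×10⁻⁴ × 2×10⁸ / (1028 × 3960) ≈ 0.010808 m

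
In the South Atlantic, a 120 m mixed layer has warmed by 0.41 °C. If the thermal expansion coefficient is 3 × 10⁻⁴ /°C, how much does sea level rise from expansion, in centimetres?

Δh = αΔT·H = 3×10⁻⁴ × 0.41 × 120 = 0.01476 m

Δh = 1.48 cm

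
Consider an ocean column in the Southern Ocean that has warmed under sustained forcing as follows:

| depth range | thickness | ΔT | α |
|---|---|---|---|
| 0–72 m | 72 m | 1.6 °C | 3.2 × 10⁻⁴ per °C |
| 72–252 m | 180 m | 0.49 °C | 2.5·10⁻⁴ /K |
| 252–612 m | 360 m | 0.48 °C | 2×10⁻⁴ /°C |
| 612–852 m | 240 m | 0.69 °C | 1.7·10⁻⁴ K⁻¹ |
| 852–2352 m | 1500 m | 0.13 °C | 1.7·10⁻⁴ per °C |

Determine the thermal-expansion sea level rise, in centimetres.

15.5 cm

3.2×10⁻⁴ × 72 × 1.6 = 0.036864 m
Layer 2: 180 × 2.5×10⁻⁴ × 0.49 = 0.02205 m
Layer 3: 360 × 0.48 × 2×10⁻⁴ = 0.03456 m
612–852 m: 240 × 1.7×10⁻⁴ × 0.69 = 0.028152 m
1500 × 1.7×10⁻⁴ × 0.13 = 0.03315 m
Δh = 0.036864 + 0.02205 + 0.03456 + 0.028152 + 0.03315 = 0.154776 m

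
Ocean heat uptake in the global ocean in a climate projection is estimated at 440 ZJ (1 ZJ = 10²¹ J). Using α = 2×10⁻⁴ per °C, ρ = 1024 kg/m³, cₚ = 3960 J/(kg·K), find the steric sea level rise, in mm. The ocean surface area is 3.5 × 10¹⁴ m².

Δh ≈ 62.0 mm

Per unit area: Q = 440×10²¹ / (3.5×10¹⁴) ≈ 1.257×10⁹ J/m²
Δh = αQ/(ρcₚ) = 2×10⁻⁴ × 1.257×10⁹ / (1024 × 3960) ≈ 0.061997 m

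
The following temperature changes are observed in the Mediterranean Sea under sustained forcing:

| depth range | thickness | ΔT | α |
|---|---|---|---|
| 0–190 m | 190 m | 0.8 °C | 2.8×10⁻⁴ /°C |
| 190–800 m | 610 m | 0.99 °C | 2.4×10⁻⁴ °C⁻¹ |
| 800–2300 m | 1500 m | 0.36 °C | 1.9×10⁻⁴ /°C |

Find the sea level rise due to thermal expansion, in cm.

2.8×10⁻⁴ × 0.8 × 190 = 0.04256 m
190–800 m: 0.99 × 610 × 2.4×10⁻⁴ = 0.144936 m
1500 × 1.9×10⁻⁴ × 0.36 = 0.10260 m
Δh = 0.04256 + 0.144936 + 0.10260 = 0.290096 m

29.0 cm of thermosteric rise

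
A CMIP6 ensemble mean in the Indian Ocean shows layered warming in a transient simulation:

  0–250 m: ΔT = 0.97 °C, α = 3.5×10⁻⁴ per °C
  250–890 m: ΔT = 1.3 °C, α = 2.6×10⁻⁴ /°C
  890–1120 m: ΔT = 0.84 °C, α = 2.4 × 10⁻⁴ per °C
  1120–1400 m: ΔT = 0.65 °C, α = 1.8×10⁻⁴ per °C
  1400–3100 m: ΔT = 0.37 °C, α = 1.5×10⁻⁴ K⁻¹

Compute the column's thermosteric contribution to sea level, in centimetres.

47.5 cm

250 × 3.5×10⁻⁴ × 0.97 = 0.084875 m
1.3 × 640 × 2.6×10⁻⁴ = 0.21632 m
890–1120 m: 2.4×10⁻⁴ × 0.84 × 230 = 0.046368 m
1120–1400 m: 1.8×10⁻⁴ × 0.65 × 280 = 0.03276 m
1400–3100 m: 1.5×10⁻⁴ × 1700 × 0.37 = 0.09435 m
Δh = 0.084875 + 0.21632 + 0.046368 + 0.03276 + 0.09435 = 0.474673 m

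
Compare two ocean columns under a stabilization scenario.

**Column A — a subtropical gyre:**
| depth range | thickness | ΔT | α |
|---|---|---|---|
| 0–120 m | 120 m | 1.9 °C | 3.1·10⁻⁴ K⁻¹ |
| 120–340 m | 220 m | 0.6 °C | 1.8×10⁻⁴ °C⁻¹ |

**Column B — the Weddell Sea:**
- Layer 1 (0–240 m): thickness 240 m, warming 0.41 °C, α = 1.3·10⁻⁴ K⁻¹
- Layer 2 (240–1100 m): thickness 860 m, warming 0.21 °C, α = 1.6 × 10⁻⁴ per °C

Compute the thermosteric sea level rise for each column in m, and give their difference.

A: 0.0944 m; B: 0.0417 m; difference 0.0528 m

A 0–120 m: 3.1×10⁻⁴ × 120 × 1.9 = 0.07068 m
A 120–340 m: 220 × 1.8×10⁻⁴ × 0.6 = 0.02376 m
A total: 0.09444 m
B 0.41 × 240 × 1.3×10⁻⁴ = 0.012792 m
B 240–1100 m: 860 × 0.21 × 1.6×10⁻⁴ = 0.028896 m
B total: 0.041688 m
Difference: 0.09444 − 0.041688 = 0.052752 m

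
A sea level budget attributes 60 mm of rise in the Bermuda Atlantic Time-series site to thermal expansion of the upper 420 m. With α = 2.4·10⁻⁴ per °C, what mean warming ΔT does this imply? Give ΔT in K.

0.595 K

ΔT = Δh/(αH) = 0.06 / (2.4×10⁻⁴ × 420) ≈ 0.5952 K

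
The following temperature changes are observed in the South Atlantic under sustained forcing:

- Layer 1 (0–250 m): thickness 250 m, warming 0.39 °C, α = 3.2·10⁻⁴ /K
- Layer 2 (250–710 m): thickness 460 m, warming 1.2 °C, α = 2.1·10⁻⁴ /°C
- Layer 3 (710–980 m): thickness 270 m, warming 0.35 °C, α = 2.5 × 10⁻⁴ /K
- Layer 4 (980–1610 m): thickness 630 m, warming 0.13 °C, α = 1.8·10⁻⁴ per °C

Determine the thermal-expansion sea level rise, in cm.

3.2×10⁻⁴ × 250 × 0.39 = 0.03120 m
250–710 m: 2.1×10⁻⁴ × 1.2 × 460 = 0.11592 m
2.5×10⁻⁴ × 0.35 × 270 = 0.023625 m
980–1610 m: 630 × 1.8×10⁻⁴ × 0.13 = 0.014742 m
Δh = 0.03120 + 0.11592 + 0.023625 + 0.014742 = 0.185487 m

18.5 cm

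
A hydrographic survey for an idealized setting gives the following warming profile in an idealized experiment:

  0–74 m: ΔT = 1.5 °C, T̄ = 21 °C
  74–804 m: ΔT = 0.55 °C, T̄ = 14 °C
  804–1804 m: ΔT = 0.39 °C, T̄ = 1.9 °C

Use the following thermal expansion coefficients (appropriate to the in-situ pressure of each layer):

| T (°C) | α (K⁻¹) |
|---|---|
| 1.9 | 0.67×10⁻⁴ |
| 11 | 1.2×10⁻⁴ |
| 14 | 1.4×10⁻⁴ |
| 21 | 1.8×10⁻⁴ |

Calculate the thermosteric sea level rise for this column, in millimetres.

Layer 1 at 21 °C → α = 1.8×10⁻⁴ K⁻¹
Layer 2 at 14 °C → α = 1.4×10⁻⁴ K⁻¹
Layer 3 at 1.9 °C → α = 0.67×10⁻⁴ K⁻¹
Layer 1: 1.8×10⁻⁴ × 1.5 × 74 = 0.01998 m
730 × 1.4×10⁻⁴ × 0.55 = 0.05621 m
804–1804 m: 0.39 × 0.67×10⁻⁴ × 1000 = 0.02613 m
Δh = 0.01998 + 0.05621 + 0.02613 = 0.10232 m ≈ 102 mm

about 102 mm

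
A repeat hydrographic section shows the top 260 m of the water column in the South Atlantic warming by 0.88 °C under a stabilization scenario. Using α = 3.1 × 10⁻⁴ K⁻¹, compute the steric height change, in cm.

Δh = αΔT·H = 3.1×10⁻⁴ × 0.88 × 260 = 0.070928 m

7.1 cm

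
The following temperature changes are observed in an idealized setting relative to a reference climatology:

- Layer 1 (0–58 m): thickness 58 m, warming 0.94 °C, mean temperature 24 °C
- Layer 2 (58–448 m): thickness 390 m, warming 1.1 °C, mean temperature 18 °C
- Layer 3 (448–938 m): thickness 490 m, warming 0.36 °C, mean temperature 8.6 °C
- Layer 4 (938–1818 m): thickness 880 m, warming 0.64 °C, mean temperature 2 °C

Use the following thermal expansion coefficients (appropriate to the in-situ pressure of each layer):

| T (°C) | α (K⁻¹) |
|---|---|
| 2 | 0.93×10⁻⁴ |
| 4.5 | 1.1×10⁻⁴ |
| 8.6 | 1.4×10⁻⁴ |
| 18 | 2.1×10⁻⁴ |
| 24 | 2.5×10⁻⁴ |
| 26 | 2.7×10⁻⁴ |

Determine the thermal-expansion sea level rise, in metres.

about 0.18 m

Layer 1 at 24 °C → α = 2.5×10⁻⁴ K⁻¹
Layer 2 at 18 °C → α = 2.1×10⁻⁴ K⁻¹
Layer 3 at 8.6 °C → α = 1.4×10⁻⁴ K⁻¹
Layer 4 at 2 °C → α = 0.93×10⁻⁴ K⁻¹
Layer 1: 58 × 2.5×10⁻⁴ × 0.94 = 0.01363 m
Layer 2: 2.1×10⁻⁴ × 390 × 1.1 = 0.09009 m
Layer 3: 0.36 × 490 × 1.4×10⁻⁴ = 0.024696 m
Layer 4: 880 × 0.93×10⁻⁴ × 0.64 = 0.0523776 m
Δh = 0.01363 + 0.09009 + 0.024696 + 0.0523776 = 0.1807936 m ≈ 0.18 m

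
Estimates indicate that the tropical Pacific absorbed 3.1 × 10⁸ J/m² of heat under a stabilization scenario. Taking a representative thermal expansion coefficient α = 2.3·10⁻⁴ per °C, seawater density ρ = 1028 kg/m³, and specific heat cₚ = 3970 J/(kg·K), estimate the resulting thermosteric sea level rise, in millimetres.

Δh = αQ/(ρcₚ) = 2.3×10⁻⁴ × 3.1×10⁸ / (1028 × 3970) ≈ 0.017471 m

Δh = 17.5 mm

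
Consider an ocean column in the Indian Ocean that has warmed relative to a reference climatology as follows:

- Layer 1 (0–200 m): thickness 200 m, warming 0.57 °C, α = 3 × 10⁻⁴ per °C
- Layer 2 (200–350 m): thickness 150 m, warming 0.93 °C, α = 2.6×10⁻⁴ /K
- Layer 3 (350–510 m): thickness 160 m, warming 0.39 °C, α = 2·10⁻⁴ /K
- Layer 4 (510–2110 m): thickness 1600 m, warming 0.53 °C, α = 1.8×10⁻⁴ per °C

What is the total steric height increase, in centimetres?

about 24 cm

Layer 1: 200 × 3×10⁻⁴ × 0.57 = 0.03420 m
200–350 m: 0.93 × 150 × 2.6×10⁻⁴ = 0.03627 m
Layer 3: 160 × 2×10⁻⁴ × 0.39 = 0.01248 m
Layer 4: 1.8×10⁻⁴ × 1600 × 0.53 = 0.15264 m
Δh = 0.03420 + 0.03627 + 0.01248 + 0.15264 = 0.23559 m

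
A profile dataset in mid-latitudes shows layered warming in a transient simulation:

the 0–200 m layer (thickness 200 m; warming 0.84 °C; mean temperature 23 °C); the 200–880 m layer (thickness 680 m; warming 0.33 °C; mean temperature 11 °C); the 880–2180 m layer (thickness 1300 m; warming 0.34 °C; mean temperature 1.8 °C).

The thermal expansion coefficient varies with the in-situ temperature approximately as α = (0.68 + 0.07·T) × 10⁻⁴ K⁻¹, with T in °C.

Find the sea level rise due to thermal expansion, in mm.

about 107 mm

Layer 1: α = (0.68 + 0.07×23)×10⁻⁴ = 2.29×10⁻⁴ K⁻¹
Layer 2: α = (0.68 + 0.07×11)×10⁻⁴ = 1.45×10⁻⁴ K⁻¹
Layer 3: α = (0.68 + 0.07×1.8)×10⁻⁴ = 0.806×10⁻⁴ K⁻¹
Layer 1: 2.29×10⁻⁴ × 200 × 0.84 = 0.038472 m
200–880 m: 1.45×10⁻⁴ × 680 × 0.33 = 0.032538 m
880–2180 m: 0.806×10⁻⁴ × 1300 × 0.34 = 0.0356252 m
Δh = 0.038472 + 0.032538 + 0.0356252 = 0.1066352 m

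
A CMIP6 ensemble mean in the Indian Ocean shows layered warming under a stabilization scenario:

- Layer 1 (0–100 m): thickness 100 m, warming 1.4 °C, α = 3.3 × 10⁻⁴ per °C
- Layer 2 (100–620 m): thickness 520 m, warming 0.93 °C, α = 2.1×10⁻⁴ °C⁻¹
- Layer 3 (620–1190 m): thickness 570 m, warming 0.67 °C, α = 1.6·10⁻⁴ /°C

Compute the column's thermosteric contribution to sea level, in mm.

Δh = 210 mm

Layer 1: 3.3×10⁻⁴ × 1.4 × 100 = 0.04620 m
100–620 m: 2.1×10⁻⁴ × 520 × 0.93 = 0.101556 m
620–1190 m: 0.67 × 1.6×10⁻⁴ × 570 = 0.061104 m
Δh = 0.04620 + 0.101556 + 0.061104 = 0.20886 m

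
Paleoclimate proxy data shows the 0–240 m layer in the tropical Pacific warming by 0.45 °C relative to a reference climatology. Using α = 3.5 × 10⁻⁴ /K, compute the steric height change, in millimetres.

37.8 mm of thermosteric rise

Δh = αΔT·H = 3.5×10⁻⁴ × 0.45 × 240 = 0.03780 m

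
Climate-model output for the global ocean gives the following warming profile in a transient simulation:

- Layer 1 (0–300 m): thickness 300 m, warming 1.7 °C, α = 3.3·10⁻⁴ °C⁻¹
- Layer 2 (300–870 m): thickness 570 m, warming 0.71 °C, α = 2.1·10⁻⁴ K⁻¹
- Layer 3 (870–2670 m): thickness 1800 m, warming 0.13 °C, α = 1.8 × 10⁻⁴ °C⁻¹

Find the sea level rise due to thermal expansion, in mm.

about 300 mm

1.7 × 3.3×10⁻⁴ × 300 = 0.16830 m
2.1×10⁻⁴ × 570 × 0.71 = 0.084987 m
870–2670 m: 1800 × 1.8×10⁻⁴ × 0.13 = 0.04212 m
Δh = 0.16830 + 0.084987 + 0.04212 = 0.295407 m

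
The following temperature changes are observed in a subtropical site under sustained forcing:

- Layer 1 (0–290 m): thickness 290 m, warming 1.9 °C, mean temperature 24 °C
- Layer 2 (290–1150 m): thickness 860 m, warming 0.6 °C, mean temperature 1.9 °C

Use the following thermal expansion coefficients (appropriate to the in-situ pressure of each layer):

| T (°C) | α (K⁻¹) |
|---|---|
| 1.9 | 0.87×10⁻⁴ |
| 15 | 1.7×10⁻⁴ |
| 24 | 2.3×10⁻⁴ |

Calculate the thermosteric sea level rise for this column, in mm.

Layer 1 at 24 °C → α = 2.3×10⁻⁴ K⁻¹
Layer 2 at 1.9 °C → α = 0.87×10⁻⁴ K⁻¹
0–290 m: 290 × 2.3×10⁻⁴ × 1.9 = 0.12673 m
290–1150 m: 0.87×10⁻⁴ × 860 × 0.6 = 0.044892 m
Δh = 0.12673 + 0.044892 = 0.171622 m

Δh = 172 mm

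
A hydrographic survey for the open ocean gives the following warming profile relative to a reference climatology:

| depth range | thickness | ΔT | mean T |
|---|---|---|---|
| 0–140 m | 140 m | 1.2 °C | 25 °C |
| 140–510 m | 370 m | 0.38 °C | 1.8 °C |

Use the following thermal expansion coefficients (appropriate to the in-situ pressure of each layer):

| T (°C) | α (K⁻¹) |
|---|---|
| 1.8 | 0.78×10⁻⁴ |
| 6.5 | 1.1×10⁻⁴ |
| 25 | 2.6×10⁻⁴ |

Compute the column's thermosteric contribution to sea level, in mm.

Δh ≈ 54.6 mm

Layer 1 at 25 °C → α = 2.6×10⁻⁴ K⁻¹
Layer 2 at 1.8 °C → α = 0.78×10⁻⁴ K⁻¹
140 × 1.2 × 2.6×10⁻⁴ = 0.04368 m
140–510 m: 0.78×10⁻⁴ × 370 × 0.38 = 0.0109668 m
Δh = 0.04368 + 0.0109668 = 0.0546468 m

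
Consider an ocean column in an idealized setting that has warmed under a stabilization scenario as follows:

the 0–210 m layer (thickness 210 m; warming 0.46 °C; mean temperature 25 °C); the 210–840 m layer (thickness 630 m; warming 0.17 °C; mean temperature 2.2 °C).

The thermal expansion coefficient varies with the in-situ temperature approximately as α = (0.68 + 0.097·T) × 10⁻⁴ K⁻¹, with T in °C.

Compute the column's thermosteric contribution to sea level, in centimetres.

Δh = 3.96 cm

Layer 1: α = (0.68 + 0.097×25)×10⁻⁴ = 3.105×10⁻⁴ K⁻¹
Layer 2: α = (0.68 + 0.097×2.2)×10⁻⁴ = 0.8934×10⁻⁴ K⁻¹
3.105×10⁻⁴ × 0.46 × 210 = 0.0299943 m
630 × 0.17 × 0.8934×10⁻⁴ = 0.009568314 m
Δh = 0.0299943 + 0.009568314 = 0.039562614 m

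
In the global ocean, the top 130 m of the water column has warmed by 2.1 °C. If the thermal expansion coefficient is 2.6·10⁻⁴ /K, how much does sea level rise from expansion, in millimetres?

Δh = αΔT·H = 2.6×10⁻⁴ × 2.1 × 130 = 0.07098 m

about 71 mm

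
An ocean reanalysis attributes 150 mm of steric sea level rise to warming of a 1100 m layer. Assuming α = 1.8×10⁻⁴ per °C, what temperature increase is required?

ΔT = Δh/(αH) = 0.15 / (1.8×10⁻⁴ × 1100) ≈ 0.7576 K

ΔT ≈ 0.758 K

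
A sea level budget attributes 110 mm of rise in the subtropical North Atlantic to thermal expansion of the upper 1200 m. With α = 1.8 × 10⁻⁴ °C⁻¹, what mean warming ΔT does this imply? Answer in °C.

about 0.509 °C

ΔT = Δh/(αH) = 0.11 / (1.8×10⁻⁴ × 1200) ≈ 0.5093 °C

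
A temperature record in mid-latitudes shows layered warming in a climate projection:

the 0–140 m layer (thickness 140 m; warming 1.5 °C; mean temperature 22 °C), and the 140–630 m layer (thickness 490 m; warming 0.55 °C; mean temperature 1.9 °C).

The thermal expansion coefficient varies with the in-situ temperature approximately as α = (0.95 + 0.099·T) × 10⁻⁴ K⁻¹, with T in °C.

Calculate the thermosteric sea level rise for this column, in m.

Layer 1: α = (0.95 + 0.099×22)×10⁻⁴ = 3.128×10⁻⁴ K⁻¹
Layer 2: α = (0.95 + 0.099×1.9)×10⁻⁴ = 1.1381×10⁻⁴ K⁻¹
0–140 m: 3.128×10⁻⁴ × 140 × 1.5 = 0.065688 m
Layer 2: 0.55 × 490 × 1.1381×10⁻⁴ = 0.030671795 m
Δh = 0.065688 + 0.030671795 = 0.096359795 m

0.0964 m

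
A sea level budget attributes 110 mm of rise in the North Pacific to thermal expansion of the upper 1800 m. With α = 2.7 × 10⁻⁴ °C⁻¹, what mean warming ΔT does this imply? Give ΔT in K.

about 0.226 K

ΔT = Δh/(αH) = 0.11 / (2.7×10⁻⁴ × 1800) ≈ 0.2263 K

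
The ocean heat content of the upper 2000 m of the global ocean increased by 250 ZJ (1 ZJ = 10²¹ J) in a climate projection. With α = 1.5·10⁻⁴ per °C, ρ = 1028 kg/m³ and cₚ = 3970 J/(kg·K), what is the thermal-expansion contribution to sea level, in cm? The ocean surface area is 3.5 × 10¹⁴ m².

Per unit area: Q = 250×10²¹ / (3.5×10¹⁴) ≈ 7.143×10⁸ J/m²
Δh = αQ/(ρcₚ) = 1.5×10⁻⁴ × 7.143×10⁸ / (1028 × 3970) ≈ 0.026254 m

2.6 cm of thermosteric rise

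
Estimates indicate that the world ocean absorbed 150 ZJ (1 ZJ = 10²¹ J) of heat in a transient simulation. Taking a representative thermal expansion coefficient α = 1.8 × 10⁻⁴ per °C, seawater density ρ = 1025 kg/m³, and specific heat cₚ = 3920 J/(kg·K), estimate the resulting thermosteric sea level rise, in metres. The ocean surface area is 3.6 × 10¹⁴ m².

0.019 m

Per unit area: Q = 150×10²¹ / (3.6×10¹⁴) ≈ 4.167×10⁸ J/m²
Δh = αQ/(ρcₚ) = 1.8×10⁻⁴ × 4.167×10⁸ / (1025 × 3920) ≈ 0.018667 m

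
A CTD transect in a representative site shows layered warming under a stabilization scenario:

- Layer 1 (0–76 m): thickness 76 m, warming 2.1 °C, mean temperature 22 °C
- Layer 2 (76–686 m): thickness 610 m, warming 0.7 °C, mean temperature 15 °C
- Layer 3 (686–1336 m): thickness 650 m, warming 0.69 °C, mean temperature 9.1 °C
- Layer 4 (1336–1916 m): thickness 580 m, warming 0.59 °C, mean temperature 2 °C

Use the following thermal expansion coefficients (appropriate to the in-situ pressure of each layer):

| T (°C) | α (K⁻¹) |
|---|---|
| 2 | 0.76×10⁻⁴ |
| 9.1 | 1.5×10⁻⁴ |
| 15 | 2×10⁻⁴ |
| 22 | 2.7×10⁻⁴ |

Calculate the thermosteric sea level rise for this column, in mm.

222 mm of thermosteric rise

Layer 1 at 22 °C → α = 2.7×10⁻⁴ K⁻¹
Layer 2 at 15 °C → α = 2×10⁻⁴ K⁻¹
Layer 3 at 9.1 °C → α = 1.5×10⁻⁴ K⁻¹
Layer 4 at 2 °C → α = 0.76×10⁻⁴ K⁻¹
Layer 1: 76 × 2.1 × 2.7×10⁻⁴ = 0.043092 m
76–686 m: 0.7 × 610 × 2×10⁻⁴ = 0.08540 m
Layer 3: 0.69 × 650 × 1.5×10⁻⁴ = 0.067275 m
1336–1916 m: 580 × 0.59 × 0.76×10⁻⁴ = 0.0260072 m
Δh = 0.043092 + 0.08540 + 0.067275 + 0.0260072 = 0.2217742 m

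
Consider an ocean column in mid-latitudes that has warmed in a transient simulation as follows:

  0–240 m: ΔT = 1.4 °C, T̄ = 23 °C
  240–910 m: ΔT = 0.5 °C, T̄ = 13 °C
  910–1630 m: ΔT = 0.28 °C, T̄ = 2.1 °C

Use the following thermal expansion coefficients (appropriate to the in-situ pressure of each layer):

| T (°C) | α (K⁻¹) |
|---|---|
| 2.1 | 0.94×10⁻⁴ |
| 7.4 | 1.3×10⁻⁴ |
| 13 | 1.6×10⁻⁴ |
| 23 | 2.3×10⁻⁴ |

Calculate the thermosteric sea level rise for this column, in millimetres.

about 150 mm

Layer 1 at 23 °C → α = 2.3×10⁻⁴ K⁻¹
Layer 2 at 13 °C → α = 1.6×10⁻⁴ K⁻¹
Layer 3 at 2.1 °C → α = 0.94×10⁻⁴ K⁻¹
0–240 m: 240 × 2.3×10⁻⁴ × 1.4 = 0.07728 m
0.5 × 670 × 1.6×10⁻⁴ = 0.05360 m
Layer 3: 0.94×10⁻⁴ × 0.28 × 720 = 0.0189504 m
Δh = 0.07728 + 0.05360 + 0.0189504 = 0.1498304 m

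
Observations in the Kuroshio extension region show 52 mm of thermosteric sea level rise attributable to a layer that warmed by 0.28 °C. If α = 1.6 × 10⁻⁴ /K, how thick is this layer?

H = Δh/(αΔT) = 0.052 / (1.6×10⁻⁴ × 0.28) ≈ 1161 m

about 1160 m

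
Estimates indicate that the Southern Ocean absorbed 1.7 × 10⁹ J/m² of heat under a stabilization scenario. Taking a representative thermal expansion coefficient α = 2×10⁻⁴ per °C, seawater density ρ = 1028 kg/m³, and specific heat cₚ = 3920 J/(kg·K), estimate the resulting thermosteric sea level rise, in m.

Δh = αQ/(ρcₚ) = 2×10⁻⁴ × 1.7×10⁹ / (1028 × 3920) ≈ 0.084372 m

0.084 m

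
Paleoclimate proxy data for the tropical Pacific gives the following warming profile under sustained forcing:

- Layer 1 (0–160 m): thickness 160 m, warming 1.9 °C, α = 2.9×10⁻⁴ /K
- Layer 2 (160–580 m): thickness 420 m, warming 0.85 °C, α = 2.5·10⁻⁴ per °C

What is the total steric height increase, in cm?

17.7 cm

0–160 m: 2.9×10⁻⁴ × 1.9 × 160 = 0.08816 m
Layer 2: 2.5×10⁻⁴ × 420 × 0.85 = 0.08925 m
Δh = 0.08816 + 0.08925 = 0.17741 m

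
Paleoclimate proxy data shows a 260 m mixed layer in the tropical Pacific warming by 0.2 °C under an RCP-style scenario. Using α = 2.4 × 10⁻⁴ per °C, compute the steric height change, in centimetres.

Δh = αΔT·H = 2.4×10⁻⁴ × 0.2 × 260 = 0.01248 m

Δh = 1.25 cm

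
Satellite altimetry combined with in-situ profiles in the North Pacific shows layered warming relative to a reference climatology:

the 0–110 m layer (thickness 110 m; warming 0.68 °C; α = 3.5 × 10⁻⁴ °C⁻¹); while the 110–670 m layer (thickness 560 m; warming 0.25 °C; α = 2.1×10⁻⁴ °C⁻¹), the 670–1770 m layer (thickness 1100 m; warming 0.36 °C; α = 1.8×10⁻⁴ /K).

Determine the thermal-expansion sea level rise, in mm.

130 mm

Layer 1: 3.5×10⁻⁴ × 0.68 × 110 = 0.02618 m
Layer 2: 0.25 × 560 × 2.1×10⁻⁴ = 0.02940 m
Layer 3: 1100 × 0.36 × 1.8×10⁻⁴ = 0.07128 m
Δh = 0.02618 + 0.02940 + 0.07128 = 0.12686 m ≈ 130 mm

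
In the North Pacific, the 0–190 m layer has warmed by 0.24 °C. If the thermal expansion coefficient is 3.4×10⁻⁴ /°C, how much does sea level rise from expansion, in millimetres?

Δh = αΔT·H = 3.4×10⁻⁴ × 0.24 × 190 = 0.015504 m

Δh ≈ 16 mm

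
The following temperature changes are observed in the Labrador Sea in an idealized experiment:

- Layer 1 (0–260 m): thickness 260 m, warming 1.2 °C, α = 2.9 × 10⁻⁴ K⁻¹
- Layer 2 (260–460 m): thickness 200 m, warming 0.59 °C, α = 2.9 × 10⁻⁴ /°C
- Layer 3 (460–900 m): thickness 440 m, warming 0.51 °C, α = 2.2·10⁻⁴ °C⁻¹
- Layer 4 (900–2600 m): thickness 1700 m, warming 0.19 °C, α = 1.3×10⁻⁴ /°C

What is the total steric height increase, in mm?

Layer 1: 1.2 × 2.9×10⁻⁴ × 260 = 0.09048 m
Layer 2: 200 × 0.59 × 2.9×10⁻⁴ = 0.03422 m
460–900 m: 440 × 2.2×10⁻⁴ × 0.51 = 0.049368 m
Layer 4: 1.3×10⁻⁴ × 1700 × 0.19 = 0.04199 m
Δh = 0.09048 + 0.03422 + 0.049368 + 0.04199 = 0.216058 m ≈ 216 mm

216 mm of thermosteric rise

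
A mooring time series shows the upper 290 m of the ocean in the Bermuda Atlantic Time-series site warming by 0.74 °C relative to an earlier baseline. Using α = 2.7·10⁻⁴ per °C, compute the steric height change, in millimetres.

Δh = αΔT·H = 2.7×10⁻⁴ × 0.74 × 290 = 0.057942 m

58 mm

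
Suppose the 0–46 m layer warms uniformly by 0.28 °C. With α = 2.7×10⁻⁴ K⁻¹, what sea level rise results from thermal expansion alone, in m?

Δh = 0.00348 m

Δh = αΔT·H = 2.7×10⁻⁴ × 0.28 × 46 = 0.0034776 m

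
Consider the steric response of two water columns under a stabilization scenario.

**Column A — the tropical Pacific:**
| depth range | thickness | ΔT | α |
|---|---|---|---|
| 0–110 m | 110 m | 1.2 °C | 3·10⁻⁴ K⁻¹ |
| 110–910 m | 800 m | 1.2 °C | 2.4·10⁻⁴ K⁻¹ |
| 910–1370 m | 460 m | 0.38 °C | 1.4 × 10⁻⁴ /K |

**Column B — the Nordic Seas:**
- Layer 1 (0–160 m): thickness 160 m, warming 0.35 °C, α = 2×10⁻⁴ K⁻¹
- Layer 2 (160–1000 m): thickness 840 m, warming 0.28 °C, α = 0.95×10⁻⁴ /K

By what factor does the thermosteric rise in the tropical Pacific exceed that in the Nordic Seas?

a factor of 8.8

A 0–110 m: 1.2 × 3×10⁻⁴ × 110 = 0.03960 m
A 2.4×10⁻⁴ × 800 × 1.2 = 0.23040 m
A 1.4×10⁻⁴ × 0.38 × 460 = 0.024472 m
A total: 0.294472 m
B 0–160 m: 2×10⁻⁴ × 0.35 × 160 = 0.01120 m
B 0.95×10⁻⁴ × 840 × 0.28 = 0.022344 m
B total: 0.033544 m
Ratio: 0.294472 / 0.033544 ≈ 8.779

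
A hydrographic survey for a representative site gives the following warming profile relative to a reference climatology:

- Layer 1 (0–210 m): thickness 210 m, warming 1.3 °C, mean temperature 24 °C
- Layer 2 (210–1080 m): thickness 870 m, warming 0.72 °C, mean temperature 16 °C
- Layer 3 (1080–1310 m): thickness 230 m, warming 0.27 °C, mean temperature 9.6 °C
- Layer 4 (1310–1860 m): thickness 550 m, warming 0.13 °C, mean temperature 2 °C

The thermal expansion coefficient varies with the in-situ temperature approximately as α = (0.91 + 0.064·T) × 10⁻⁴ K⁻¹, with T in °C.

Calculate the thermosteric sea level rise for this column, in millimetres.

about 205 mm

Layer 1: α = (0.91 + 0.064×24)×10⁻⁴ = 2.446×10⁻⁴ K⁻¹
Layer 2: α = (0.91 + 0.064×16)×10⁻⁴ = 1.934×10⁻⁴ K⁻¹
Layer 3: α = (0.91 + 0.064×9.6)×10⁻⁴ = 1.5244×10⁻⁴ K⁻¹
Layer 4: α = (0.91 + 0.064×2)×10⁻⁴ = 1.038×10⁻⁴ K⁻¹
2.446×10⁻⁴ × 210 × 1.3 = 0.0667758 m
1.934×10⁻⁴ × 870 × 0.72 = 0.12114576 m
0.27 × 230 × 1.5244×10⁻⁴ = 0.009466524 m
1310–1860 m: 0.13 × 1.038×10⁻⁴ × 550 = 0.0074217 m
Δh = 0.0667758 + 0.12114576 + 0.009466524 + 0.0074217 = 0.204809784 m ≈ 205 mm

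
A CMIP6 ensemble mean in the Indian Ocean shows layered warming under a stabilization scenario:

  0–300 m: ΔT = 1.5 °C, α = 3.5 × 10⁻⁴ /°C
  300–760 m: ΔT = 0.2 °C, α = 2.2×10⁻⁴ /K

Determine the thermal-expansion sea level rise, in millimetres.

about 178 mm

300 × 1.5 × 3.5×10⁻⁴ = 0.15750 m
300–760 m: 2.2×10⁻⁴ × 0.2 × 460 = 0.02024 m
Δh = 0.15750 + 0.02024 = 0.17774 m ≈ 178 mm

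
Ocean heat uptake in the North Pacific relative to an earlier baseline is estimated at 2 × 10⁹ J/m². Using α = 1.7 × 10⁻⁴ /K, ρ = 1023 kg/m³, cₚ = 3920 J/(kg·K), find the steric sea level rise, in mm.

Δh = αQ/(ρcₚ) = 1.7×10⁻⁴ × 2×10⁹ / (1023 × 3920) ≈ 0.084785 m

84.8 mm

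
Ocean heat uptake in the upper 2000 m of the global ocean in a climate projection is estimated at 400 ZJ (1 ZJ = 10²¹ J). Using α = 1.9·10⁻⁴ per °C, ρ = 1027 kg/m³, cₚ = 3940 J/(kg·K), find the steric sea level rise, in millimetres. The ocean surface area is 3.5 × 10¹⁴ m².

54 mm of thermosteric rise

Per unit area: Q = 400×10²¹ / (3.5×10¹⁴) ≈ 1.143×10⁹ J/m²
Δh = αQ/(ρcₚ) = 1.9×10⁻⁴ × 1.143×10⁹ / (1027 × 3940) ≈ 0.05367 m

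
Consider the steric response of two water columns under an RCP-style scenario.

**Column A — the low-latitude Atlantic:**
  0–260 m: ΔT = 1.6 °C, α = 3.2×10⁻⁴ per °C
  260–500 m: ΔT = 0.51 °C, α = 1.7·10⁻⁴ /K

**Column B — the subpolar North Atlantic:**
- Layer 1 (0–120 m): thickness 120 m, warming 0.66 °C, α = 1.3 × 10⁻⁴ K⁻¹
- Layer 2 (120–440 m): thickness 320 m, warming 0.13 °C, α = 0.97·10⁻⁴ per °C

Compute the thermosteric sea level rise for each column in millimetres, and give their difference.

Δh_A ≈ 154 mm, Δh_B ≈ 14.3 mm; difference ≈ 140 mm

A 0–260 m: 1.6 × 260 × 3.2×10⁻⁴ = 0.13312 m
A 1.7×10⁻⁴ × 0.51 × 240 = 0.020808 m
A total: 0.153928 m
B 0–120 m: 0.66 × 120 × 1.3×10⁻⁴ = 0.010296 m
B 120–440 m: 0.13 × 320 × 0.97×10⁻⁴ = 0.0040352 m
B total: 0.0143312 m
Difference: 0.153928 − 0.0143312 = 0.1395968 m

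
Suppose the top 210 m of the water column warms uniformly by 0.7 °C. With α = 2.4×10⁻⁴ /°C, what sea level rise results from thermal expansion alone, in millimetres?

Δh = αΔT·H = 2.4×10⁻⁴ × 0.7 × 210 = 0.03528 m

Δh = 35.3 mm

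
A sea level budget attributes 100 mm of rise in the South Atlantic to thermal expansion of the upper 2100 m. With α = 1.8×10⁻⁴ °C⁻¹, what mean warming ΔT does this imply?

ΔT = Δh/(αH) = 0.1 / (1.8×10⁻⁴ × 2100) ≈ 0.2646 °C

0.265 °C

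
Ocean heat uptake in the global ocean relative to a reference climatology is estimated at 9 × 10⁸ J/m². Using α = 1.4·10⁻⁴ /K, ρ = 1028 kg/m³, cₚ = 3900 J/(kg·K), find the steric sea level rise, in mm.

Δh ≈ 31.4 mm

Δh = αQ/(ρcₚ) = 1.4×10⁻⁴ × 9×10⁸ / (1028 × 3900) ≈ 0.031428 m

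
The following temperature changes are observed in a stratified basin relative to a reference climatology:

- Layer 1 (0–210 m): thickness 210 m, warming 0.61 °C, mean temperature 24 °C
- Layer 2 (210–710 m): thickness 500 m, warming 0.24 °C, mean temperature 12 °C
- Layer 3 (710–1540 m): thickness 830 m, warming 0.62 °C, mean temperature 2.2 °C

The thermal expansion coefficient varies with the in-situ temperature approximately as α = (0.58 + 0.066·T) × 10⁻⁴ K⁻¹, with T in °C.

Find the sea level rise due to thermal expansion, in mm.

Layer 1: α = (0.58 + 0.066×24)×10⁻⁴ = 2.164×10⁻⁴ K⁻¹
Layer 2: α = (0.58 + 0.066×12)×10⁻⁴ = 1.372×10⁻⁴ K⁻¹
Layer 3: α = (0.58 + 0.066×2.2)×10⁻⁴ = 0.7252×10⁻⁴ K⁻¹
Layer 1: 0.61 × 2.164×10⁻⁴ × 210 = 0.02772084 m
1.372×10⁻⁴ × 0.24 × 500 = 0.016464 m
Layer 3: 0.62 × 0.7252×10⁻⁴ × 830 = 0.037318792 m
Δh = 0.02772084 + 0.016464 + 0.037318792 = 0.081503632 m

82 mm of thermosteric rise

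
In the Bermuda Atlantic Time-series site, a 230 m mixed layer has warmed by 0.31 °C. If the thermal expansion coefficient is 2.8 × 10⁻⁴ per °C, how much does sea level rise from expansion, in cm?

about 2.00 cm

Δh = αΔT·H = 2.8×10⁻⁴ × 0.31 × 230 = 0.019964 m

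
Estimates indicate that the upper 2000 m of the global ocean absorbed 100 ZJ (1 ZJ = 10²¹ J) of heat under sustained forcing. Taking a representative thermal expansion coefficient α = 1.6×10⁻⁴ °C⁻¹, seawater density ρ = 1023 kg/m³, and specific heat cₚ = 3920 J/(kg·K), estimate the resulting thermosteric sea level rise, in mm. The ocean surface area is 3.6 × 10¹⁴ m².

Per unit area: Q = 100×10²¹ / (3.6×10¹⁴) ≈ 2.778×10⁸ J/m²
Δh = αQ/(ρcₚ) = 1.6×10⁻⁴ × 2.778×10⁸ / (1023 × 3920) ≈ 0.011084 m

Δh = 11.1 mm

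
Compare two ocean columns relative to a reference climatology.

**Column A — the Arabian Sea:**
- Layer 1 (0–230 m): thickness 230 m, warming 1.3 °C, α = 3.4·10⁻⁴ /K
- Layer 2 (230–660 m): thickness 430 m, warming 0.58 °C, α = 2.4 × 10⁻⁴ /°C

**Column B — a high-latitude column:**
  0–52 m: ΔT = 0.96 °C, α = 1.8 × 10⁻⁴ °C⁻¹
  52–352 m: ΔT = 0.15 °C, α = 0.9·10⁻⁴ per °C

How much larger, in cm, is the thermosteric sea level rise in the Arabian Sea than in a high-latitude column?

A 0–230 m: 230 × 1.3 × 3.4×10⁻⁴ = 0.10166 m
A 230–660 m: 430 × 0.58 × 2.4×10⁻⁴ = 0.059856 m
A total: 0.161516 m
B 0–52 m: 1.8×10⁻⁴ × 52 × 0.96 = 0.0089856 m
B Layer 2: 0.9×10⁻⁴ × 300 × 0.15 = 0.00405 m
B total: 0.0130356 m
Difference: 0.161516 − 0.0130356 = 0.1484804 m

15 cm larger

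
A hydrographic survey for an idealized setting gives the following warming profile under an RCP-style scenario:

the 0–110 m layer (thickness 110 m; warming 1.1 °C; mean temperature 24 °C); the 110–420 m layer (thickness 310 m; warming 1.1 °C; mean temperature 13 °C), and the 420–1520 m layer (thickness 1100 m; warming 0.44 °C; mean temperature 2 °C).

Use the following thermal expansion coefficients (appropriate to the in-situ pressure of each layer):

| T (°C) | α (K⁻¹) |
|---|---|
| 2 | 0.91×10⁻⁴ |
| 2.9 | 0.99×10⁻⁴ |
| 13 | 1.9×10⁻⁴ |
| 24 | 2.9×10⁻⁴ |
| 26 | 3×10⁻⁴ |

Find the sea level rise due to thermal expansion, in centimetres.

about 14.4 cm

Layer 1 at 24 °C → α = 2.9×10⁻⁴ K⁻¹
Layer 2 at 13 °C → α = 1.9×10⁻⁴ K⁻¹
Layer 3 at 2 °C → α = 0.91×10⁻⁴ K⁻¹
2.9×10⁻⁴ × 1.1 × 110 = 0.03509 m
110–420 m: 1.1 × 310 × 1.9×10⁻⁴ = 0.06479 m
1100 × 0.44 × 0.91×10⁻⁴ = 0.044044 m
Δh = 0.03509 + 0.06479 + 0.044044 = 0.143924 m ≈ 14.4 cm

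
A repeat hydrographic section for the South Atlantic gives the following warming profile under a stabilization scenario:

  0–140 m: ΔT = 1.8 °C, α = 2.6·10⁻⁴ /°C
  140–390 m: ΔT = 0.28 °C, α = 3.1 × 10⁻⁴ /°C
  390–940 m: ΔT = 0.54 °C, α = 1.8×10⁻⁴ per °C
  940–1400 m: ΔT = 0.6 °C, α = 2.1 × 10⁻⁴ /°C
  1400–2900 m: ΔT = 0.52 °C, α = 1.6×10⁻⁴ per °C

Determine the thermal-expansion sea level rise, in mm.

140 × 1.8 × 2.6×10⁻⁴ = 0.06552 m
140–390 m: 0.28 × 250 × 3.1×10⁻⁴ = 0.02170 m
Layer 3: 1.8×10⁻⁴ × 0.54 × 550 = 0.05346 m
2.1×10⁻⁴ × 0.6 × 460 = 0.05796 m
1400–2900 m: 0.52 × 1500 × 1.6×10⁻⁴ = 0.12480 m
Δh = 0.06552 + 0.02170 + 0.05346 + 0.05796 + 0.12480 = 0.32344 m ≈ 323 mm

about 323 mm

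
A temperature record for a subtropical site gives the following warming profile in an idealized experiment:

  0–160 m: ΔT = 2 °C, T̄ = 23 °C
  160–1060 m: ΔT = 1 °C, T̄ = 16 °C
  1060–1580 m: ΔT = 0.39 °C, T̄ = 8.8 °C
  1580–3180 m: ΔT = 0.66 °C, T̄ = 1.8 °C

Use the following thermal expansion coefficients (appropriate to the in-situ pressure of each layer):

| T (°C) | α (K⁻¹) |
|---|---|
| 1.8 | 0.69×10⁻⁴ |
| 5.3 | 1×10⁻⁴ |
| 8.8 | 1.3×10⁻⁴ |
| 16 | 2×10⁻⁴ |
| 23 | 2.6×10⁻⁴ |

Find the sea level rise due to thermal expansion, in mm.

360 mm of thermosteric rise

Layer 1 at 23 °C → α = 2.6×10⁻⁴ K⁻¹
Layer 2 at 16 °C → α = 2×10⁻⁴ K⁻¹
Layer 3 at 8.8 °C → α = 1.3×10⁻⁴ K⁻¹
Layer 4 at 1.8 °C → α = 0.69×10⁻⁴ K⁻¹
Layer 1: 2.6×10⁻⁴ × 160 × 2 = 0.08320 m
2×10⁻⁴ × 900 × 1 = 0.18000 m
0.39 × 520 × 1.3×10⁻⁴ = 0.026364 m
1600 × 0.66 × 0.69×10⁻⁴ = 0.072864 m
Δh = 0.08320 + 0.18000 + 0.026364 + 0.072864 = 0.362428 m ≈ 360 mm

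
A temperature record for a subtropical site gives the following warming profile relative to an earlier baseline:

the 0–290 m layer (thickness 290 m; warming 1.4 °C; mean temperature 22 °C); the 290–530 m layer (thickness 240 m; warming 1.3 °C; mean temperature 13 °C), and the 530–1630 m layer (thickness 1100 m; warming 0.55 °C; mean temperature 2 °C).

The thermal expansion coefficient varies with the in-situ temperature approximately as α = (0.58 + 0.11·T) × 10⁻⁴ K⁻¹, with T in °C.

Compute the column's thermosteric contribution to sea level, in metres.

Layer 1: α = (0.58 + 0.11×22)×10⁻⁴ = 3×10⁻⁴ K⁻¹
Layer 2: α = (0.58 + 0.11×13)×10⁻⁴ = 2.01×10⁻⁴ K⁻¹
Layer 3: α = (0.58 + 0.11×2)×10⁻⁴ = 0.8×10⁻⁴ K⁻¹
3×10⁻⁴ × 290 × 1.4 = 0.12180 m
1.3 × 240 × 2.01×10⁻⁴ = 0.062712 m
0.8×10⁻⁴ × 1100 × 0.55 = 0.04840 m
Δh = 0.12180 + 0.062712 + 0.04840 = 0.232912 m ≈ 0.233 m

Δh = 0.233 m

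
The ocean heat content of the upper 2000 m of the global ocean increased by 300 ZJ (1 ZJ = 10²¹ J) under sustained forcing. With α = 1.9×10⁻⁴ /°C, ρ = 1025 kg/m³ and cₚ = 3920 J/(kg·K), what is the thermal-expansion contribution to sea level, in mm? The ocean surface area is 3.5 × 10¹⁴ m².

about 40.5 mm

Per unit area: Q = 300×10²¹ / (3.5×10¹⁴) ≈ 8.571×10⁸ J/m²
Δh = αQ/(ρcₚ) = 1.9×10⁻⁴ × 8.571×10⁸ / (1025 × 3920) ≈ 0.04053 m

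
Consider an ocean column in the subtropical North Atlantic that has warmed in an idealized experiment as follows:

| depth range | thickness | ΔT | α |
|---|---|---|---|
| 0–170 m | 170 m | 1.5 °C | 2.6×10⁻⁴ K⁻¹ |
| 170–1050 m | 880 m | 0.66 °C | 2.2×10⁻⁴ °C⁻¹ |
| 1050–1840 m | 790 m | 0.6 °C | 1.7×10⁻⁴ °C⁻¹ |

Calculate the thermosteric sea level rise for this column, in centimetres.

about 27 cm

Layer 1: 2.6×10⁻⁴ × 1.5 × 170 = 0.06630 m
880 × 2.2×10⁻⁴ × 0.66 = 0.127776 m
1050–1840 m: 1.7×10⁻⁴ × 790 × 0.6 = 0.08058 m
Δh = 0.06630 + 0.127776 + 0.08058 = 0.274656 m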